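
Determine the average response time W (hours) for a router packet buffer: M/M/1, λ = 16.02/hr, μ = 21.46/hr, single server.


W = 1/(μ−λ) = 1/(21.46 − 16.02) = 1/5.44 = 0.1838 hr

Final: 0.1838 hr


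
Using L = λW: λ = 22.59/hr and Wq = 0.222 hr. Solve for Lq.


Lq = λWq = 22.59·0.222 = 5.0150

Final: 5.0150


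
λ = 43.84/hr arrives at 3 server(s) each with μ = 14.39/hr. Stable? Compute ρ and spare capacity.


Total capacity cμ = 3·14.39 = 43.17/hr
ρ = λ/(cμ) = 43.84/43.17 = 1.0155
Stable ⇔ ρ < 1: NO
Spare capacity = cμ − λ = 43.17 − 43.84 = -0.67/hr

Final: ρ = 1.0155; unstable; margin = -0.67/hr


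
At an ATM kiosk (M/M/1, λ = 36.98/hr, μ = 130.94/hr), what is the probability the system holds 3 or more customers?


ρ = 36.98/130.94 = 0.2824
P(N ≥ n) = ρ^n = 0.2824^3 = 0.022526

Final: 0.022526


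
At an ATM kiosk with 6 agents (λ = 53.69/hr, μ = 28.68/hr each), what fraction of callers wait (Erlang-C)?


a = λ/μ = 1.8720; ρ = a/6 = 0.3120
P₀ = 0.153658 (from M/M/c formula)
C(c,a) = [a^c/(c!(1−ρ))]·P₀ = [43.04132/(720·0.6880)]·0.153658
= 0.08689·0.153658 = 0.013351

Final: 0.013351


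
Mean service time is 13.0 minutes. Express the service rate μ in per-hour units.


μ = 1/(service time) in consistent units.
1 hour = 60 min, so μ = 60/13.0 = 4.6154 per hour

Final: 4.6154 /hr


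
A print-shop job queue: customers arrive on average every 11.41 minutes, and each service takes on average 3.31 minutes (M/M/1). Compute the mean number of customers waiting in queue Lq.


λ = 60/11.41 = 5.2585 /hr
μ = 60/3.31 = 18.1269 /hr
ρ = λ/μ = 5.2585/18.1269 = 0.2901
Lq = ρ²/(1−ρ) = 0.08416/0.7099 = 0.1185

Final: 0.1185


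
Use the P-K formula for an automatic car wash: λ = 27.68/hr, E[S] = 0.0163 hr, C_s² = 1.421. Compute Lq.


ρ = λ·E[S] = 27.68·0.0163 = 0.4512
Lq = ρ²(1+C_s²)/(2(1−ρ)) = 0.2036·(1+1.421)/(2·0.5488)
= 0.2036·2.4210/1.0976 = 0.44900

Final: 0.44900


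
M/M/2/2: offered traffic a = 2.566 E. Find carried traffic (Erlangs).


B(2,2.566) = 0.480037 (Erlang-B)
Carried load = a(1 − B) = 2.566·(1 − 0.480037) = 2.566·0.519963 = 1.3342 E

Final: 1.3342 Erlangs


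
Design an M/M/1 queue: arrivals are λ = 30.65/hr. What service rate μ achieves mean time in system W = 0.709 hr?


W = 1/(μ−λ) ⇒ μ − λ = 1/W = 1/0.709 = 1.4104
μ = λ + 1/W = 30.65 + 1.4104 = 32.0604 per hr

Final: 32.0604 /hr


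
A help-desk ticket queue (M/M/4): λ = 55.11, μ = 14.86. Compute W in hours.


a = 3.7086; ρ = 0.9272; P₀ = 0.007795
Lq = P₀·a^c·ρ/(c!(1−ρ)²) = 10.73464
Wq = Lq/λ = 10.73464/55.11 = 0.19479 hr
W = Wq + 1/μ = 0.19479 + 0.06729 = 0.26208 hr

Final: 0.26208 hr


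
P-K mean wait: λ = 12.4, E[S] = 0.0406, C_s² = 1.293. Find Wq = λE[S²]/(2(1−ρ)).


ρ = λ·E[S] = 12.4·0.0406 = 0.5034
E[S²] = E[S]²(1+C_s²) = 0.0406²·(1+1.293) = 0.003780
Wq = λ·E[S²]/(2(1−ρ)) = 12.4·0.003780/(2·0.4966) = 0.04719 hr

Final: 0.04719 hr


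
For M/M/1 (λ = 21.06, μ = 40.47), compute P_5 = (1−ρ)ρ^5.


ρ = 21.06/40.47 = 0.5204
P_n = (1−ρ)·ρ^n = (1 − 0.5204)·0.5204^5 = 0.4796·0.038162 = 0.018303

Final: 0.018303


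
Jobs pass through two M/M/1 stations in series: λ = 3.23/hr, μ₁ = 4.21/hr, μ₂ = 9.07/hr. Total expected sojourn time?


Each node sees arrival rate λ = 3.23/hr (tandem ⇒ throughput preserved).
W₁ = 1/(μ₁−λ) = 1/(4.21−3.23) = 1.02041 hr
W₂ = 1/(μ₂−λ) = 1/(9.07−3.23) = 0.17123 hr
W_total = W₁ + W₂ = 1.02041 + 0.17123 = 1.19164 hr

Final: 1.19164 hr


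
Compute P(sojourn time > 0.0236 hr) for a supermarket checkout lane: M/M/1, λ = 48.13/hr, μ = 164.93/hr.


W ~ Exponential(μ−λ) for M/M/1.
μ − λ = 164.93 − 48.13 = 116.8000
P(W > t) = e^{−(μ−λ)t} = e^{−2.7565} = 0.063515

Final: 0.063515


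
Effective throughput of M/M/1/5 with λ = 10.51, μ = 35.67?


ρ = 0.2946; P_K = (1−ρ)ρ^5/(1−ρ^6) = 0.001567
λ_eff = λ(1 − P_K) = 10.51·(1 − 0.001567) = 10.51·0.998433 = 10.4935 /hr

Final: 10.4935 /hr


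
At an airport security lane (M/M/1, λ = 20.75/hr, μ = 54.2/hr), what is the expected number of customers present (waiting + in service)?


ρ = λ/μ = 20.75/54.2 = 0.3828
L = ρ/(1−ρ) = 0.3828/(1 − 0.3828) = 0.3828/0.6172 = 0.6203

Final: 0.6203


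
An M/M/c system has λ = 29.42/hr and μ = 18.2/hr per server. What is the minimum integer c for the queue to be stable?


Stability requires cμ > λ ⇔ c > λ/μ.
λ/μ = 29.42/18.2 = 1.6165
Minimum integer c = ⌊1.6165⌋ + 1 = 2
Check: 2·18.2 = 36.40 > 29.42, while 1·18.2 = 18.20 ≤ 29.42

Final: 2 servers


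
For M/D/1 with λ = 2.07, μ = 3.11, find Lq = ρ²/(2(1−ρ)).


ρ = 2.07/3.11 = 0.6656
M/D/1: Lq = ρ²/(2(1−ρ)) = 0.4430/(2·0.3344) = 0.66239

Final: 0.66239


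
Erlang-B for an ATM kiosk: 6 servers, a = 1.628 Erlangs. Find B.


B(c,a) = (a^c/c!) / Σ_{k=0}^{c} a^k/k!
a^6/6! = 0.025858
Σ terms (k=0..6): 1.00000 + 1.62800 + 1.32519 + 0.71914 + 0.29269 + 0.09530 + 0.02586 = 5.086176
B = 0.025858/5.086176 = 0.005084

Final: 0.005084


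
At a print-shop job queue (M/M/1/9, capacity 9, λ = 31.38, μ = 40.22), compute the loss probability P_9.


ρ = λ/μ = 31.38/40.22 = 0.7802
P_K = (1−ρ)ρ^K/(1−ρ^(K+1)) = (0.2198·0.107127)/(1 − 0.083581)
= 0.023546/0.916419 = 0.025693

Final: 0.025693


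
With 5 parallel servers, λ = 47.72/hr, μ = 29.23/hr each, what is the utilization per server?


ρ = λ/(cμ) = 47.72/(5·29.23) = 47.72/146.15 = 0.3265

Final: 0.3265


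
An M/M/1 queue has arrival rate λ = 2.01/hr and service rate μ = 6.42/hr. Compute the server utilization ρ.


ρ = λ/μ = 2.01/6.42 = 0.3131

Final: 0.3131


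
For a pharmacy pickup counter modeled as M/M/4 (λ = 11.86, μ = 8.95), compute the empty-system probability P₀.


a = λ/μ = 11.86/8.95 = 1.3251; ρ = a/c = 0.3313
Σ_{k=0}^{3} a^k/k! (terms k=0..3) = 1.00000 + 1.32514 + 0.87800 + 0.38782 = 3.59096
Tail: a^4/(4!(1−ρ)) = 3.08352/(24·0.6687) = 0.19213
P₀ = 1/(3.59096 + 0.19213) = 1/3.78309 = 0.264334

Final: 0.264334


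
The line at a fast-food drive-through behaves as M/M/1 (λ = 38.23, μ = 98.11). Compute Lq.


ρ = 38.23/98.11 = 0.3897
Lq = ρ²/(1−ρ) = 0.1518/0.6103 = 0.2488

Final: 0.2488


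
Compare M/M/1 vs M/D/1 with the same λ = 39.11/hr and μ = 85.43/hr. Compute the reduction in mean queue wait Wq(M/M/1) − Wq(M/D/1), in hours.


ρ = 39.11/85.43 = 0.4578
Wq(M/M/1) = ρ/(μ−λ) = 0.4578/46.32 = 0.009883 hr
Wq(M/D/1) = ρ/(2(μ−λ)) = 0.004942 hr
Savings = 0.009883 − 0.004942 = 0.004942 hr

Final: 0.004942 hr


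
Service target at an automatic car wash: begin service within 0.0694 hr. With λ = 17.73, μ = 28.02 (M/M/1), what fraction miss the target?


ρ = 17.73/28.02 = 0.6328
P(Wq > t) = ρ·e^{−(μ−λ)t} = 0.6328·e^{−0.7141}
= 0.6328·0.489620 = 0.309813

Final: 0.309813


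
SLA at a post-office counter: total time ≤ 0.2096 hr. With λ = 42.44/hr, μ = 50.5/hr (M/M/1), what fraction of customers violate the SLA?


W ~ Exponential(μ−λ) for M/M/1.
μ − λ = 50.5 − 42.44 = 8.0600
P(W > t) = e^{−(μ−λ)t} = e^{−1.6894} = 0.184635

Final: 0.184635


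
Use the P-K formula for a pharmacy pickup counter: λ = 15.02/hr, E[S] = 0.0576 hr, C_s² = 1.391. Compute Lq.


ρ = λ·E[S] = 15.02·0.0576 = 0.8652
Lq = ρ²(1+C_s²)/(2(1−ρ)) = 0.7485·(1+1.391)/(2·0.1348)
= 0.7485·2.3910/0.2697 = 6.63575

Final: 6.63575


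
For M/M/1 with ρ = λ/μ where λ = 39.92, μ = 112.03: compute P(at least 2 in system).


ρ = 39.92/112.03 = 0.3563
P(N ≥ n) = ρ^n = 0.3563^2 = 0.126973

Final: 0.126973


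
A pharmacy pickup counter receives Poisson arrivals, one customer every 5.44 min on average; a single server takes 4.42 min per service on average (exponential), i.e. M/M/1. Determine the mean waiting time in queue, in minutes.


λ = 60/5.44 = 11.0294 /hr
μ = 60/4.42 = 13.5747 /hr
ρ = λ/μ = 11.0294/13.5747 = 0.8125
Wq = ρ/(μ−λ) = 0.8125/(13.5747−11.0294) = 0.31922 hr
In minutes: 0.31922·60 = 19.153 min

Final: 19.153 min


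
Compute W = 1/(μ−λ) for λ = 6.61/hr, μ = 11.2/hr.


W = 1/(μ−λ) = 1/(11.2 − 6.61) = 1/4.59 = 0.2179 hr

Final: 0.2179 hr


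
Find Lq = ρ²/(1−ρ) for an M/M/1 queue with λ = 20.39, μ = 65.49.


ρ = 20.39/65.49 = 0.3113
Lq = ρ²/(1−ρ) = 0.09694/0.6887 = 0.1408

Final: 0.1408


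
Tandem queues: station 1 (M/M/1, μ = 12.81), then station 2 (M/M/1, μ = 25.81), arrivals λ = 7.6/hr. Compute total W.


Each node sees arrival rate λ = 7.6/hr (tandem ⇒ throughput preserved).
W₁ = 1/(μ₁−λ) = 1/(12.81−7.6) = 0.19194 hr
W₂ = 1/(μ₂−λ) = 1/(25.81−7.6) = 0.05491 hr
W_total = W₁ + W₂ = 0.19194 + 0.05491 = 0.24685 hr

Final: 0.24685 hr


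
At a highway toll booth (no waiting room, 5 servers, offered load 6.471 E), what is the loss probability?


B(c,a) = (a^c/c!) / Σ_{k=0}^{c} a^k/k!
a^5/5! = 94.553096
Σ terms (k=0..5): 1.00000 + 6.47100 + 20.93692 + 45.16094 + 73.05911 + 94.55310 = 241.181061
B = 94.553096/241.181061 = 0.392042

Final: 0.392042


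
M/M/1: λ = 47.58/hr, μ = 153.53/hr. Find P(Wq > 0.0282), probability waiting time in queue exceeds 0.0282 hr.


ρ = 47.58/153.53 = 0.3099
P(Wq > t) = ρ·e^{−(μ−λ)t} = 0.3099·e^{−2.9878}
= 0.3099·0.050399 = 0.015619

Final: 0.015619


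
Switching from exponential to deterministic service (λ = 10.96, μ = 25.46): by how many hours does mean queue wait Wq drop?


ρ = 10.96/25.46 = 0.4305
Wq(M/M/1) = ρ/(μ−λ) = 0.4305/14.50 = 0.02969 hr
Wq(M/D/1) = ρ/(2(μ−λ)) = 0.01484 hr
Savings = 0.02969 − 0.01484 = 0.01484 hr

Final: 0.01484 hr


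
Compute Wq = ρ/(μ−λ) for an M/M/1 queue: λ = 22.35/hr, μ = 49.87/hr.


ρ = 22.35/49.87 = 0.4482
Wq = ρ/(μ−λ) = 0.4482/(49.87 − 22.35) = 0.4482/27.52 = 0.01629 hr

Final: 0.01629 hr


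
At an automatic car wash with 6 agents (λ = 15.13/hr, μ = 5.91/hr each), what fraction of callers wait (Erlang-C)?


a = λ/μ = 2.5601; ρ = a/6 = 0.4267
P₀ = 0.076796 (from M/M/c formula)
C(c,a) = [a^c/(c!(1−ρ))]·P₀ = [281.51963/(720·0.5733)]·0.076796
= 0.68199·0.076796 = 0.052374

Final: 0.052374


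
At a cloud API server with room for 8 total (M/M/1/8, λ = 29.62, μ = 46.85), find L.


ρ = 29.62/46.85 = 0.6322
L = ρ[1 − (K+1)ρ^K + Kρ^(K+1)] / [(1−ρ)(1−ρ^(K+1))]
Numerator: 0.6322·(1 − 9·0.025527 + 8·0.016139) = 0.568608
Denominator: (0.3678)·(0.983861) = 0.361834
L = 0.568608/0.361834 = 1.5715

Final: 1.5715


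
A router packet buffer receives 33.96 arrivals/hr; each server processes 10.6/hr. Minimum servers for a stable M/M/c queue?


Stability requires cμ > λ ⇔ c > λ/μ.
λ/μ = 33.96/10.6 = 3.2038
Minimum integer c = ⌊3.2038⌋ + 1 = 4
Check: 4·10.6 = 42.40 > 33.96, while 3·10.6 = 31.80 ≤ 33.96

Final: 4 servers


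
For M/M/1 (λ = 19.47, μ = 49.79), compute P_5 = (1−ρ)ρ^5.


ρ = 19.47/49.79 = 0.3910
P_n = (1−ρ)·ρ^n = (1 − 0.3910)·0.3910^5 = 0.6090·0.009144 = 0.005568

Final: 0.005568


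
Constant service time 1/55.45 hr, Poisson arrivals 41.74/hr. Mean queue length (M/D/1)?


ρ = 41.74/55.45 = 0.7528
M/D/1: Lq = ρ²/(2(1−ρ)) = 0.5666/(2·0.2472) = 1.14587

Final: 1.14587


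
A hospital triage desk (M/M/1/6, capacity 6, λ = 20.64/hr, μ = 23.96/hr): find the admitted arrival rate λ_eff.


ρ = 0.8614; P_K = (1−ρ)ρ^6/(1−ρ^7) = 0.087382
λ_eff = λ(1 − P_K) = 20.64·(1 − 0.087382) = 20.64·0.912618 = 18.8364 /hr

Final: 18.8364 /hr


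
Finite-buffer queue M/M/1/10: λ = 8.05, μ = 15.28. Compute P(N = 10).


ρ = λ/μ = 8.05/15.28 = 0.5268
P_K = (1−ρ)ρ^K/(1−ρ^(K+1)) = (0.4732·0.001647)/(1 − 0.0008678)
= 0.0007794/0.999132 = 0.0007800

Final: 0.0007800


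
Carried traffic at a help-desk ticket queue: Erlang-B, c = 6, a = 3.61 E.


B(6,3.61) = 0.089814 (Erlang-B)
Carried load = a(1 − B) = 3.61·(1 − 0.089814) = 3.61·0.910186 = 3.2858 E

Final: 3.2858 Erlangs


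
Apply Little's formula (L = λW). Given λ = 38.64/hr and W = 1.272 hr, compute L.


L = λW = 38.64·1.272 = 49.1501

Final: 49.1501


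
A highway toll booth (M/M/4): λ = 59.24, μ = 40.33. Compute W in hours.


a = 1.4689; ρ = 0.3672; P₀ = 0.228183
Lq = P₀·a^c·ρ/(c!(1−ρ)²) = 0.04059
Wq = Lq/λ = 0.04059/59.24 = 0.0006852 hr
W = Wq + 1/μ = 0.0006852 + 0.02480 = 0.02548 hr

Final: 0.02548 hr


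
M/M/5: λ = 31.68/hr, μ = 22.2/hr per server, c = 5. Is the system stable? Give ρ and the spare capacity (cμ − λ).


Total capacity cμ = 5·22.2 = 111.00/hr
ρ = λ/(cμ) = 31.68/111.00 = 0.2854
Stable ⇔ ρ < 1: YES
Spare capacity = cμ − λ = 111.00 − 31.68 = 79.32/hr

Final: ρ = 0.2854; stable; margin = 79.32/hr


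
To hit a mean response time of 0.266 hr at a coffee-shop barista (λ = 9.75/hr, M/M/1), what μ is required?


W = 1/(μ−λ) ⇒ μ − λ = 1/W = 1/0.266 = 3.7594
μ = λ + 1/W = 9.75 + 3.7594 = 13.5094 per hr

Final: 13.5094 /hr


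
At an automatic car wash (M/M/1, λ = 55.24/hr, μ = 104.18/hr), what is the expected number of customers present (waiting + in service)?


ρ = λ/μ = 55.24/104.18 = 0.5302
L = ρ/(1−ρ) = 0.5302/(1 − 0.5302) = 0.5302/0.4698 = 1.1287

Final: 1.1287


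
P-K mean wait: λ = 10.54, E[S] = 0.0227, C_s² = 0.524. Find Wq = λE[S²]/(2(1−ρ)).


ρ = λ·E[S] = 10.54·0.0227 = 0.2393
E[S²] = E[S]²(1+C_s²) = 0.0227²·(1+0.524) = 0.0007853
Wq = λ·E[S²]/(2(1−ρ)) = 10.54·0.0007853/(2·0.7607) = 0.005440 hr

Final: 0.005440 hr


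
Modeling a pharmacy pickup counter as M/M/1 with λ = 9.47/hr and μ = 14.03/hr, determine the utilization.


ρ = λ/μ = 9.47/14.03 = 0.6750

Final: 0.6750


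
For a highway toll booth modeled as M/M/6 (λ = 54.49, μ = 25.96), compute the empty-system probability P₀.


a = λ/μ = 54.49/25.96 = 2.0990; ρ = a/c = 0.3498
Σ_{k=0}^{5} a^k/k! (terms k=0..5) = 1.00000 + 2.09900 + 2.20290 + 1.54129 + 0.80879 + 0.33953 = 7.99151
Tail: a^6/(6!(1−ρ)) = 85.52099/(720·0.6502) = 0.18269
P₀ = 1/(7.99151 + 0.18269) = 1/8.17420 = 0.122336

Final: 0.122336


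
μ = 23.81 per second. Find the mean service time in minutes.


Mean service time = 1/μ = 1/23.81 second = 0.04200 second
In minutes: 0.04200 × 0.0166667 = 0.0007000 min

Final: 0.0007000 min


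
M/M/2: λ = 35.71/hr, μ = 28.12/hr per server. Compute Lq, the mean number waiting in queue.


a = λ/μ = 1.2699; ρ = a/2 = 0.6350
P₀ = 0.223274
Lq = P₀·a^c·ρ / (c!·(1−ρ)²) = 0.223274·1.61268·0.6350/(2·0.13326)
= 0.85785

Final: 0.85785


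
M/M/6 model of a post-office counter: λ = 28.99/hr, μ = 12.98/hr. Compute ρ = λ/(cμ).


ρ = λ/(cμ) = 28.99/(6·12.98) = 28.99/77.88 = 0.3722

Final: 0.3722


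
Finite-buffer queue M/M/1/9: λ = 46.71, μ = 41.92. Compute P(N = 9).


ρ = λ/μ = 46.71/41.92 = 1.1143
P_K = (1−ρ)ρ^K/(1−ρ^(K+1)) = (-0.1143·2.647874)/(1 − 2.950434)
= -0.302560/-1.950434 = 0.155124

Final: 0.155124


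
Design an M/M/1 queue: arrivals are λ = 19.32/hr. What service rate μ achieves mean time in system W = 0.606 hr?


W = 1/(μ−λ) ⇒ μ − λ = 1/W = 1/0.606 = 1.6502
μ = λ + 1/W = 19.32 + 1.6502 = 20.9702 per hr

Final: 20.9702 /hr


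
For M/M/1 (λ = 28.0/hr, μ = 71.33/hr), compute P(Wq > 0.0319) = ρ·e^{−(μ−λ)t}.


ρ = 28.0/71.33 = 0.3925
P(Wq > t) = ρ·e^{−(μ−λ)t} = 0.3925·e^{−1.3822}
= 0.3925·0.251019 = 0.098535

Final: 0.098535


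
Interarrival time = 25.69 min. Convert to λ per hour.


λ = 1/(interarrival time) in consistent units.
1 hour = 60 min, so λ = 60/25.69 = 2.3355 per hour

Final: 2.3355 /hr


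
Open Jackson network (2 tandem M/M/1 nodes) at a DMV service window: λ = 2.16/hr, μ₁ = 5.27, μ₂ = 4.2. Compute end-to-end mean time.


Each node sees arrival rate λ = 2.16/hr (tandem ⇒ throughput preserved).
W₁ = 1/(μ₁−λ) = 1/(5.27−2.16) = 0.32154 hr
W₂ = 1/(μ₂−λ) = 1/(4.2−2.16) = 0.49020 hr
W_total = W₁ + W₂ = 0.32154 + 0.49020 = 0.81174 hr

Final: 0.81174 hr


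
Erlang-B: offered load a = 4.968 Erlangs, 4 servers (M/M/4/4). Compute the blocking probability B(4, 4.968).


B(c,a) = (a^c/c!) / Σ_{k=0}^{c} a^k/k!
a^4/4! = 25.381373
Σ terms (k=0..4): 1.00000 + 4.96800 + 12.34051 + 20.43589 + 25.38137 = 64.125773
B = 25.381373/64.125773 = 0.395806

Final: 0.395806


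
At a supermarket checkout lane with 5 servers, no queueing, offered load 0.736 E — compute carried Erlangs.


B(5,0.736) = 0.0008622 (Erlang-B)
Carried load = a(1 − B) = 0.736·(1 − 0.0008622) = 0.736·0.999138 = 0.7354 E

Final: 0.7354 Erlangs


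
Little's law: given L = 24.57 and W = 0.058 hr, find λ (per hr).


λ = L/W = 24.57/0.058 = 423.6207 /hr

Final: 423.6207 /hr


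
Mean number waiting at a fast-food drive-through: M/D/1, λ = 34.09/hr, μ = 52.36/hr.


ρ = 34.09/52.36 = 0.6511
M/D/1: Lq = ρ²/(2(1−ρ)) = 0.4239/(2·0.3489) = 0.60742

Final: 0.60742


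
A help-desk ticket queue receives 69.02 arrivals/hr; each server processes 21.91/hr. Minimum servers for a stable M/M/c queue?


Stability requires cμ > λ ⇔ c > λ/μ.
λ/μ = 69.02/21.91 = 3.1502
Minimum integer c = ⌊3.1502⌋ + 1 = 4
Check: 4·21.91 = 87.64 > 69.02, while 3·21.91 = 65.73 ≤ 69.02

Final: 4 servers


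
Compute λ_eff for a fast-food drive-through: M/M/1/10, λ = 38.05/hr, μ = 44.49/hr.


ρ = 0.8552; P_K = (1−ρ)ρ^10/(1−ρ^11) = 0.036918
λ_eff = λ(1 − P_K) = 38.05·(1 − 0.036918) = 38.05·0.963082 = 36.6453 /hr

Final: 36.6453 /hr


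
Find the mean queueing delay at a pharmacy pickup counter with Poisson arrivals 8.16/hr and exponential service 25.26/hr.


ρ = 8.16/25.26 = 0.3230
Wq = ρ/(μ−λ) = 0.3230/(25.26 − 8.16) = 0.3230/17.10 = 0.01889 hr

Final: 0.01889 hr


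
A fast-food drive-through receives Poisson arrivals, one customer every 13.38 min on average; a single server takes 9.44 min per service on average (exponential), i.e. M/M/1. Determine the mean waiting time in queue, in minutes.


λ = 60/13.38 = 4.4843 /hr
μ = 60/9.44 = 6.3559 /hr
ρ = λ/μ = 4.4843/6.3559 = 0.7055
Wq = ρ/(μ−λ) = 0.7055/(6.3559−4.4843) = 0.37696 hr
In minutes: 0.37696·60 = 22.618 min

Final: 22.618 min


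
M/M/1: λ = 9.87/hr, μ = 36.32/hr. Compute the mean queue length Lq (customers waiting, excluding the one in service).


ρ = 9.87/36.32 = 0.2718
Lq = ρ²/(1−ρ) = 0.07385/0.7282 = 0.1014

Final: 0.1014


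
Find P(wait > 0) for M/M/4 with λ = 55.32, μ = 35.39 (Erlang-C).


a = λ/μ = 1.5632; ρ = a/4 = 0.3908
P₀ = 0.207048 (from M/M/c formula)
C(c,a) = [a^c/(c!(1−ρ))]·P₀ = [5.97044/(24·0.6092)]·0.207048
= 0.40834·0.207048 = 0.084547

Final: 0.084547


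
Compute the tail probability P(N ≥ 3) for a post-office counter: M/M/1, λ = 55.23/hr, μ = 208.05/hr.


ρ = 55.23/208.05 = 0.2655
P(N ≥ n) = ρ^n = 0.2655^3 = 0.018708

Final: 0.018708


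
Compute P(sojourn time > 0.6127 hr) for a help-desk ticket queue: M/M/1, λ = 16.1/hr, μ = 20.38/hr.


W ~ Exponential(μ−λ) for M/M/1.
μ − λ = 20.38 − 16.1 = 4.2800
P(W > t) = e^{−(μ−λ)t} = e^{−2.6224} = 0.072632

Final: 0.072632


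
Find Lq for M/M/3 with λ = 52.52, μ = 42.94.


a = λ/μ = 1.2231; ρ = a/3 = 0.4077
P₀ = 0.286865
Lq = P₀·a^c·ρ / (c!·(1−ρ)²) = 0.286865·1.82973·0.4077/(6·0.35082)
= 0.10167

Final: 0.10167


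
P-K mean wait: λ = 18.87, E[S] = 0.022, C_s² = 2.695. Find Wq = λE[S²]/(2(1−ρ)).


ρ = λ·E[S] = 18.87·0.022 = 0.4151
E[S²] = E[S]²(1+C_s²) = 0.022²·(1+2.695) = 0.001788
Wq = λ·E[S²]/(2(1−ρ)) = 18.87·0.001788/(2·0.5849) = 0.02885 hr

Final: 0.02885 hr


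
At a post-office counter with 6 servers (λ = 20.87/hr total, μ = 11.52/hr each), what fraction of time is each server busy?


ρ = λ/(cμ) = 20.87/(6·11.52) = 20.87/69.12 = 0.3019

Final: 0.3019


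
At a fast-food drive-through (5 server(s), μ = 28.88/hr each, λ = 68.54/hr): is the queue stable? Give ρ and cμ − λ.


Total capacity cμ = 5·28.88 = 144.40/hr
ρ = λ/(cμ) = 68.54/144.40 = 0.4747
Stable ⇔ ρ < 1: YES
Spare capacity = cμ − λ = 144.40 − 68.54 = 75.86/hr

Final: ρ = 0.4747; stable; margin = 75.86/hr


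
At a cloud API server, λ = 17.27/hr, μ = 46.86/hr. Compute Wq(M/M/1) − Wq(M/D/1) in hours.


ρ = 17.27/46.86 = 0.3685
Wq(M/M/1) = ρ/(μ−λ) = 0.3685/29.59 = 0.01246 hr
Wq(M/D/1) = ρ/(2(μ−λ)) = 0.006228 hr
Savings = 0.01246 − 0.006228 = 0.006228 hr

Final: 0.006228 hr


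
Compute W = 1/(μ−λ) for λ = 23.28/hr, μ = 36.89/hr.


W = 1/(μ−λ) = 1/(36.89 − 23.28) = 1/13.61 = 0.07348 hr

Final: 0.07348 hr


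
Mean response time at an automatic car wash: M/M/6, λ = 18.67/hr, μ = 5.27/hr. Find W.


a = 3.5427; ρ = 0.5904; P₀ = 0.027665
Lq = P₀·a^c·ρ/(c!(1−ρ)²) = 0.26740
Wq = Lq/λ = 0.26740/18.67 = 0.01432 hr
W = Wq + 1/μ = 0.01432 + 0.18975 = 0.20408 hr

Final: 0.20408 hr


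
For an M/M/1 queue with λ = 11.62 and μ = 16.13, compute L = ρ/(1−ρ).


ρ = λ/μ = 11.62/16.13 = 0.7204
L = ρ/(1−ρ) = 0.7204/(1 − 0.7204) = 0.7204/0.2796 = 2.5765

Final: 2.5765


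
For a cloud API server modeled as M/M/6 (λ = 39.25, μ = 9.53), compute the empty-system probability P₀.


a = λ/μ = 39.25/9.53 = 4.1186; ρ = a/c = 0.6864
Σ_{k=0}^{5} a^k/k! (terms k=0..5) = 1.00000 + 4.11857 + 8.48132 + 11.64365 + 11.98880 + 9.87535 = 47.10770
Tail: a^6/(6!(1−ρ)) = 4880.68257/(720·0.3136) = 21.61782
P₀ = 1/(47.10770 + 21.61782) = 1/68.72552 = 0.014551

Final: 0.014551


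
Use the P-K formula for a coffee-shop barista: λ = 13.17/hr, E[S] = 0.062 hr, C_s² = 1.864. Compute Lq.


ρ = λ·E[S] = 13.17·0.062 = 0.8165
Lq = ρ²(1+C_s²)/(2(1−ρ)) = 0.6667·(1+1.864)/(2·0.1835)
= 0.6667·2.8640/0.3669 = 5.20423

Final: 5.20423


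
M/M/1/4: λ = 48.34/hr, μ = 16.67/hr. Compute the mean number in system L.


ρ = 48.34/16.67 = 2.8998
L = ρ[1 − (K+1)ρ^K + Kρ^(K+1)] / [(1−ρ)(1−ρ^(K+1))]
Numerator: 2.8998·(1 − 5·70.710545 + 4·205.047855) = 1356.068060
Denominator: (-1.8998)·(-204.047855) = 387.654204
L = 1356.068060/387.654204 = 3.4981

Final: 3.4981


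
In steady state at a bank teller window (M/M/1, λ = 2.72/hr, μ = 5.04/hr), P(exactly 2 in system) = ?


ρ = 2.72/5.04 = 0.5397
P_n = (1−ρ)·ρ^n = (1 − 0.5397)·0.5397^2 = 0.4603·0.291257 = 0.134071

Final: 0.134071


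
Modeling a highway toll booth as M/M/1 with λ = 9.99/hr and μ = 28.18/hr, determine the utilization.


ρ = λ/μ = 9.99/28.18 = 0.3545

Final: 0.3545


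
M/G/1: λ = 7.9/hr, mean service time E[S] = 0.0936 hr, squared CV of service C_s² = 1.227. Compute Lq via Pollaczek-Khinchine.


ρ = λ·E[S] = 7.9·0.0936 = 0.7394
Lq = ρ²(1+C_s²)/(2(1−ρ)) = 0.5468·(1+1.227)/(2·0.2606)
= 0.5468·2.2270/0.5211 = 2.33662

Final: 2.33662


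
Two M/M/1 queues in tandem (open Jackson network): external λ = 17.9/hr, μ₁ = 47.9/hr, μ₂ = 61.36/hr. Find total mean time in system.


Each node sees arrival rate λ = 17.9/hr (tandem ⇒ throughput preserved).
W₁ = 1/(μ₁−λ) = 1/(47.9−17.9) = 0.03333 hr
W₂ = 1/(μ₂−λ) = 1/(61.36−17.9) = 0.02301 hr
W_total = W₁ + W₂ = 0.03333 + 0.02301 = 0.05634 hr

Final: 0.05634 hr


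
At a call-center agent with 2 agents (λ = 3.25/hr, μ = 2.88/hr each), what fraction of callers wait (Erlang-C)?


a = λ/μ = 1.1285; ρ = a/2 = 0.5642
P₀ = 0.278579 (from M/M/c formula)
C(c,a) = [a^c/(c!(1−ρ))]·P₀ = [1.27345/(2·0.4358)]·0.278579
= 1.46117·0.278579 = 0.407052

Final: 0.407052


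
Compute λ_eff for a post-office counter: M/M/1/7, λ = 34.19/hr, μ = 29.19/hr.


ρ = 1.1713; P_K = (1−ρ)ρ^7/(1−ρ^8) = 0.203759
λ_eff = λ(1 − P_K) = 34.19·(1 − 0.203759) = 34.19·0.796241 = 27.2235 /hr

Final: 27.2235 /hr


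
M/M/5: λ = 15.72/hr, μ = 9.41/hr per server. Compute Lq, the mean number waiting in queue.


a = λ/μ = 1.6706; ρ = a/5 = 0.3341
P₀ = 0.187606
Lq = P₀·a^c·ρ / (c!·(1−ρ)²) = 0.187606·13.01112·0.3341/(120·0.44341)
= 0.01533

Final: 0.01533


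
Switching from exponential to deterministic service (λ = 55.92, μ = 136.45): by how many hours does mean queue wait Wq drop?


ρ = 55.92/136.45 = 0.4098
Wq(M/M/1) = ρ/(μ−λ) = 0.4098/80.53 = 0.005089 hr
Wq(M/D/1) = ρ/(2(μ−λ)) = 0.002545 hr
Savings = 0.005089 − 0.002545 = 0.002545 hr

Final: 0.002545 hr


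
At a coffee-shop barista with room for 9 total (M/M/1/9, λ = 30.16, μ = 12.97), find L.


ρ = 30.16/12.97 = 2.3254
L = ρ[1 − (K+1)ρ^K + Kρ^(K+1)] / [(1−ρ)(1−ρ^(K+1))]
Numerator: 2.3254·(1 − 10·1988.026870 + 9·4622.890548) = 50522.641961
Denominator: (-1.3254)·(-4621.890548) = 6125.697650
L = 50522.641961/6125.697650 = 8.2477

Final: 8.2477


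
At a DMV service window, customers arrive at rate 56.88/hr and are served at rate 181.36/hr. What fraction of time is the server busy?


ρ = λ/μ = 56.88/181.36 = 0.3136

Final: 0.3136


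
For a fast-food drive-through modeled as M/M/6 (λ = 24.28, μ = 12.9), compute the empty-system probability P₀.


a = λ/μ = 24.28/12.9 = 1.8822; ρ = a/c = 0.3137
Σ_{k=0}^{5} a^k/k! (terms k=0..5) = 1.00000 + 1.88217 + 1.77128 + 1.11129 + 0.52291 + 0.19684 = 6.48449
Tail: a^6/(6!(1−ρ)) = 44.45840/(720·0.6863) = 0.08997
P₀ = 1/(6.48449 + 0.08997) = 1/6.57446 = 0.152104

Final: 0.152104


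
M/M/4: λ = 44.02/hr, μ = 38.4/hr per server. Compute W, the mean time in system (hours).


a = 1.1464; ρ = 0.2866; P₀ = 0.316922
Lq = P₀·a^c·ρ/(c!(1−ρ)²) = 0.01284
Wq = Lq/λ = 0.01284/44.02 = 0.0002917 hr
W = Wq + 1/μ = 0.0002917 + 0.02604 = 0.02633 hr

Final: 0.02633 hr


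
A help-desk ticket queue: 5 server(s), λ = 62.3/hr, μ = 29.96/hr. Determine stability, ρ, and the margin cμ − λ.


Total capacity cμ = 5·29.96 = 149.80/hr
ρ = λ/(cμ) = 62.3/149.80 = 0.4159
Stable ⇔ ρ < 1: YES
Spare capacity = cμ − λ = 149.80 − 62.3 = 87.50/hr

Final: ρ = 0.4159; stable; margin = 87.50/hr


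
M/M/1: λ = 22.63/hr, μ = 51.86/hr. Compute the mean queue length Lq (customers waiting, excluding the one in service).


ρ = 22.63/51.86 = 0.4364
Lq = ρ²/(1−ρ) = 0.1904/0.5636 = 0.3378

Final: 0.3378


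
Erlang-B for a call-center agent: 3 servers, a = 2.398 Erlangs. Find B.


B(c,a) = (a^c/c!) / Σ_{k=0}^{c} a^k/k!
a^3/3! = 2.298245
Σ terms (k=0..3): 1.00000 + 2.39800 + 2.87520 + 2.29824 = 8.571447
B = 2.298245/8.571447 = 0.268128

Final: 0.268128


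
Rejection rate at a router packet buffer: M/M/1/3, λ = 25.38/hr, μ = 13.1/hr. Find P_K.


ρ = λ/μ = 25.38/13.1 = 1.9374
P_K = (1−ρ)ρ^K/(1−ρ^(K+1)) = (-0.9374·7.272119)/(1 − 14.089036)
= -6.816917/-13.089036 = 0.520811

Final: 0.520811


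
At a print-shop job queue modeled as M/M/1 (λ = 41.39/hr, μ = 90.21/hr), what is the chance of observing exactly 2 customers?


ρ = 41.39/90.21 = 0.4588
P_n = (1−ρ)·ρ^n = (1 − 0.4588)·0.4588^2 = 0.5412·0.210514 = 0.113926

Final: 0.113926


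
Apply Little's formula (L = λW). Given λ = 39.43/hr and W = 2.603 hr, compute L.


L = λW = 39.43·2.603 = 102.6363

Final: 102.6363


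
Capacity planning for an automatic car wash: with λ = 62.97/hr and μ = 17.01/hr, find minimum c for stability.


Stability requires cμ > λ ⇔ c > λ/μ.
λ/μ = 62.97/17.01 = 3.7019
Minimum integer c = ⌊3.7019⌋ + 1 = 4
Check: 4·17.01 = 68.04 > 62.97, while 3·17.01 = 51.03 ≤ 62.97

Final: 4 servers


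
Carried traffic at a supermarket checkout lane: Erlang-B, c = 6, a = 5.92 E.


B(6,5.92) = 0.259286 (Erlang-B)
Carried load = a(1 − B) = 5.92·(1 − 0.259286) = 5.92·0.740714 = 4.3850 E

Final: 4.3850 Erlangs


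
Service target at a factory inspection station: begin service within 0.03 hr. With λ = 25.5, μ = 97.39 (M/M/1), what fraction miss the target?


ρ = 25.5/97.39 = 0.2618
P(Wq > t) = ρ·e^{−(μ−λ)t} = 0.2618·e^{−2.1567}
= 0.2618·0.115706 = 0.030296

Final: 0.030296


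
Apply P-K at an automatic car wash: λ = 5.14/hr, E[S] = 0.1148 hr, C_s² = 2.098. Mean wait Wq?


ρ = λ·E[S] = 5.14·0.1148 = 0.5901
E[S²] = E[S]²(1+C_s²) = 0.1148²·(1+2.098) = 0.040829
Wq = λ·E[S²]/(2(1−ρ)) = 5.14·0.040829/(2·0.4099) = 0.25597 hr

Final: 0.25597 hr


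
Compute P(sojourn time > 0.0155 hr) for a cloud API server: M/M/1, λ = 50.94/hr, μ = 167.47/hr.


W ~ Exponential(μ−λ) for M/M/1.
μ − λ = 167.47 − 50.94 = 116.5300
P(W > t) = e^{−(μ−λ)t} = e^{−1.8062} = 0.164275

Final: 0.164275


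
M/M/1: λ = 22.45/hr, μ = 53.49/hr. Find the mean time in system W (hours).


W = 1/(μ−λ) = 1/(53.49 − 22.45) = 1/31.04 = 0.03222 hr

Final: 0.03222 hr


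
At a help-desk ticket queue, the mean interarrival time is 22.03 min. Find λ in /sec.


λ = 1/(interarrival time) in consistent units.
1 second = 0.0166667 min, so λ = 0.0166667/22.03 = 0.0007565 per second

Final: 0.0007565 /sec


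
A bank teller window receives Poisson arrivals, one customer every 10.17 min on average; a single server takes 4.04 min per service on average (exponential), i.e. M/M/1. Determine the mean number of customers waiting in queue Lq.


λ = 60/10.17 = 5.8997 /hr
μ = 60/4.04 = 14.8515 /hr
ρ = λ/μ = 5.8997/14.8515 = 0.3972
Lq = ρ²/(1−ρ) = 0.1578/0.6028 = 0.2618

Final: 0.2618


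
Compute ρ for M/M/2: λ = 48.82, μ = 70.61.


ρ = λ/(cμ) = 48.82/(2·70.61) = 48.82/141.22 = 0.3457

Final: 0.3457


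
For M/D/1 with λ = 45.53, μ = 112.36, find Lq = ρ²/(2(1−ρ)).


ρ = 45.53/112.36 = 0.4052
M/D/1: Lq = ρ²/(2(1−ρ)) = 0.1642/(2·0.5948) = 0.13803

Final: 0.13803


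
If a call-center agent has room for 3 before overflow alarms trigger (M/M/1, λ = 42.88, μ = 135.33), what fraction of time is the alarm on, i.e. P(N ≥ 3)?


ρ = 42.88/135.33 = 0.3169
P(N ≥ n) = ρ^n = 0.3169^3 = 0.031811

Final: 0.031811


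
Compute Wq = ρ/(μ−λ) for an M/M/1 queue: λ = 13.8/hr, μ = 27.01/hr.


ρ = 13.8/27.01 = 0.5109
Wq = ρ/(μ−λ) = 0.5109/(27.01 − 13.8) = 0.5109/13.21 = 0.03868 hr

Final: 0.03868 hr


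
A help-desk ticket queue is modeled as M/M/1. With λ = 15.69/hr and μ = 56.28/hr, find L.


ρ = λ/μ = 15.69/56.28 = 0.2788
L = ρ/(1−ρ) = 0.2788/(1 − 0.2788) = 0.2788/0.7212 = 0.3865

Final: 0.3865


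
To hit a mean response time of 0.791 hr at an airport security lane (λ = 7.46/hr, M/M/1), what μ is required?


W = 1/(μ−λ) ⇒ μ − λ = 1/W = 1/0.791 = 1.2642
μ = λ + 1/W = 7.46 + 1.2642 = 8.7242 per hr

Final: 8.7242 /hr


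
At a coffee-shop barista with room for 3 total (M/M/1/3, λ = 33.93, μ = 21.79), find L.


ρ = 33.93/21.79 = 1.5571
L = ρ[1 − (K+1)ρ^K + Kρ^(K+1)] / [(1−ρ)(1−ρ^(K+1))]
Numerator: 1.5571·(1 − 4·3.775547 + 3·5.879041) = 5.504377
Denominator: (-0.5571)·(-4.879041) = 2.718291
L = 5.504377/2.718291 = 2.0249

Final: 2.0249


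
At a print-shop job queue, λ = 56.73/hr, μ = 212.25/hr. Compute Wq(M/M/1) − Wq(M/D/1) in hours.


ρ = 56.73/212.25 = 0.2673
Wq(M/M/1) = ρ/(μ−λ) = 0.2673/155.52 = 0.001719 hr
Wq(M/D/1) = ρ/(2(μ−λ)) = 0.0008593 hr
Savings = 0.001719 − 0.0008593 = 0.0008593 hr

Final: 0.0008593 hr


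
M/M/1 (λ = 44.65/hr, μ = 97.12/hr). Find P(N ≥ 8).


ρ = 44.65/97.12 = 0.4597
P(N ≥ n) = ρ^n = 0.4597^8 = 0.001996

Final: 0.001996


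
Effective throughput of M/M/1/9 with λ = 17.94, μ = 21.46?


ρ = 0.8360; P_K = (1−ρ)ρ^9/(1−ρ^10) = 0.039250
λ_eff = λ(1 − P_K) = 17.94·(1 − 0.039250) = 17.94·0.960750 = 17.2358 /hr

Final: 17.2358 /hr


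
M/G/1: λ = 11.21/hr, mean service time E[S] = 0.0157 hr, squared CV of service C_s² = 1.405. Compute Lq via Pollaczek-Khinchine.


ρ = λ·E[S] = 11.21·0.0157 = 0.1760
Lq = ρ²(1+C_s²)/(2(1−ρ)) = 0.03097·(1+1.405)/(2·0.8240)
= 0.03097·2.4050/1.6480 = 0.04520

Final: 0.04520


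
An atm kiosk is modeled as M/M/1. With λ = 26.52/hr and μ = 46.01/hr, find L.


ρ = λ/μ = 26.52/46.01 = 0.5764
L = ρ/(1−ρ) = 0.5764/(1 − 0.5764) = 0.5764/0.4236 = 1.3607

Final: 1.3607


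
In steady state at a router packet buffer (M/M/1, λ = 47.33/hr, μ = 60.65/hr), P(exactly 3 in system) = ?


ρ = 47.33/60.65 = 0.7804
P_n = (1−ρ)·ρ^n = (1 − 0.7804)·0.7804^3 = 0.2196·0.475244 = 0.104374

Final: 0.104374


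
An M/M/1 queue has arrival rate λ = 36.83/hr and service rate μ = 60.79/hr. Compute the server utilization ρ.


ρ = λ/μ = 36.83/60.79 = 0.6059

Final: 0.6059


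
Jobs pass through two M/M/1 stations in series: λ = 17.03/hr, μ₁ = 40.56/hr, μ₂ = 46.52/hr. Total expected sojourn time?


Each node sees arrival rate λ = 17.03/hr (tandem ⇒ throughput preserved).
W₁ = 1/(μ₁−λ) = 1/(40.56−17.03) = 0.04250 hr
W₂ = 1/(μ₂−λ) = 1/(46.52−17.03) = 0.03391 hr
W_total = W₁ + W₂ = 0.04250 + 0.03391 = 0.07641 hr

Final: 0.07641 hr


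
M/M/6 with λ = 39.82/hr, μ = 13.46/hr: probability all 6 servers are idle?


a = λ/μ = 39.82/13.46 = 2.9584; ρ = a/c = 0.4931
Σ_{k=0}^{5} a^k/k! (terms k=0..5) = 1.00000 + 2.95840 + 4.37605 + 4.31536 + 3.19164 + 1.88842 = 17.72987
Tail: a^6/(6!(1−ρ)) = 670.40489/(720·0.5069) = 1.83676
P₀ = 1/(17.72987 + 1.83676) = 1/19.56663 = 0.051107

Final: 0.051107


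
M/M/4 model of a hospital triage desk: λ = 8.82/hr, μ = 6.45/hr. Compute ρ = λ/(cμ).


ρ = λ/(cμ) = 8.82/(4·6.45) = 8.82/25.80 = 0.3419

Final: 0.3419


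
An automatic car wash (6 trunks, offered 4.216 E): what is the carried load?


B(6,4.216) = 0.132970 (Erlang-B)
Carried load = a(1 − B) = 4.216·(1 − 0.132970) = 4.216·0.867030 = 3.6554 E

Final: 3.6554 Erlangs


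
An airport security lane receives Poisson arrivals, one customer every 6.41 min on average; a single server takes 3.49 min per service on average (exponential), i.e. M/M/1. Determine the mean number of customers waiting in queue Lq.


λ = 60/6.41 = 9.3604 /hr
μ = 60/3.49 = 17.1920 /hr
ρ = λ/μ = 9.3604/17.1920 = 0.5445
Lq = ρ²/(1−ρ) = 0.2964/0.4555 = 0.6507

Final: 0.6507


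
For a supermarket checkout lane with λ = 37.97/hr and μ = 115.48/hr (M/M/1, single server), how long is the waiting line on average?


ρ = 37.97/115.48 = 0.3288
Lq = ρ²/(1−ρ) = 0.1081/0.6712 = 0.1611

Final: 0.1611


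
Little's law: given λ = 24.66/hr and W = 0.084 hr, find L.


L = λW = 24.66·0.084 = 2.0714

Final: 2.0714


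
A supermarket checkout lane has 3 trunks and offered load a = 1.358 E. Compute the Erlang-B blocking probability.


B(c,a) = (a^c/c!) / Σ_{k=0}^{c} a^k/k!
a^3/3! = 0.417396
Σ terms (k=0..3): 1.00000 + 1.35800 + 0.92208 + 0.41740 = 3.697478
B = 0.417396/3.697478 = 0.112887

Final: 0.112887


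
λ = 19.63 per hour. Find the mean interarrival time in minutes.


Mean interarrival time = 1/λ = 1/19.63 hour = 0.05094 hour
In minutes: 0.05094 × 60 = 3.0565 min

Final: 3.0565 min


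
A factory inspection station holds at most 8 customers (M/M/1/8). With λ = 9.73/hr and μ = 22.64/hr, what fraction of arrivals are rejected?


ρ = λ/μ = 9.73/22.64 = 0.4298
P_K = (1−ρ)ρ^K/(1−ρ^(K+1)) = (0.5702·0.001164)/(1 − 0.0005002)
= 0.0006637/0.999500 = 0.0006640

Final: 0.0006640


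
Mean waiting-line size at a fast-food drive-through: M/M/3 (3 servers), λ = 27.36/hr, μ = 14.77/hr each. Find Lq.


a = λ/μ = 1.8524; ρ = a/3 = 0.6175
P₀ = 0.136286
Lq = P₀·a^c·ρ / (c!·(1−ρ)²) = 0.136286·6.35634·0.6175/(6·0.14633)
= 0.60924

Final: 0.60924


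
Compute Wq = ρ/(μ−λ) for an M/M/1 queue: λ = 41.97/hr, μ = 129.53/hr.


ρ = 41.97/129.53 = 0.3240
Wq = ρ/(μ−λ) = 0.3240/(129.53 − 41.97) = 0.3240/87.56 = 0.003701 hr

Final: 0.003701 hr


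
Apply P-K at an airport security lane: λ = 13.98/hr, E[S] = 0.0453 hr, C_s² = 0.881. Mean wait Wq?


ρ = λ·E[S] = 13.98·0.0453 = 0.6333
E[S²] = E[S]²(1+C_s²) = 0.0453²·(1+0.881) = 0.003860
Wq = λ·E[S²]/(2(1−ρ)) = 13.98·0.003860/(2·0.3667) = 0.07358 hr

Final: 0.07358 hr


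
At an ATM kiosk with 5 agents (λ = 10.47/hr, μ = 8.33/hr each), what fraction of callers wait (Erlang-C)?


a = λ/μ = 1.2569; ρ = a/5 = 0.2514
P₀ = 0.284361 (from M/M/c formula)
C(c,a) = [a^c/(c!(1−ρ))]·P₀ = [3.13696/(120·0.7486)]·0.284361
= 0.03492·0.284361 = 0.009930

Final: 0.009930


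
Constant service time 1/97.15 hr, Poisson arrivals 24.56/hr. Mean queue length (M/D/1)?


ρ = 24.56/97.15 = 0.2528
M/D/1: Lq = ρ²/(2(1−ρ)) = 0.06391/(2·0.7472) = 0.04277

Final: 0.04277


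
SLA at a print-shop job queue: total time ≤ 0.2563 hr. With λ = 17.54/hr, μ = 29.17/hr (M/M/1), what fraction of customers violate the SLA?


W ~ Exponential(μ−λ) for M/M/1.
μ − λ = 29.17 − 17.54 = 11.6300
P(W > t) = e^{−(μ−λ)t} = e^{−2.9808} = 0.050754

Final: 0.050754


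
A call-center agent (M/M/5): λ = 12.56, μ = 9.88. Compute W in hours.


a = 1.2713; ρ = 0.2543; P₀ = 0.280298
Lq = P₀·a^c·ρ/(c!(1−ρ)²) = 0.003546
Wq = Lq/λ = 0.003546/12.56 = 0.0002823 hr
W = Wq + 1/μ = 0.0002823 + 0.10121 = 0.10150 hr

Final: 0.10150 hr


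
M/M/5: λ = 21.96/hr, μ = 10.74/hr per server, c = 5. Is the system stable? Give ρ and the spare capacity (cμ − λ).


Total capacity cμ = 5·10.74 = 53.70/hr
ρ = λ/(cμ) = 21.96/53.70 = 0.4089
Stable ⇔ ρ < 1: YES
Spare capacity = cμ − λ = 53.70 − 21.96 = 31.74/hr

Final: ρ = 0.4089; stable; margin = 31.74/hr


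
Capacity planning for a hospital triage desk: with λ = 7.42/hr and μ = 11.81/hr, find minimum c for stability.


Stability requires cμ > λ ⇔ c > λ/μ.
λ/μ = 7.42/11.81 = 0.6283
Minimum integer c = ⌊0.6283⌋ + 1 = 1
Check: 1·11.81 = 11.81 > 7.42, while 0·11.81 = 0.00 ≤ 7.42

Final: 1 servers


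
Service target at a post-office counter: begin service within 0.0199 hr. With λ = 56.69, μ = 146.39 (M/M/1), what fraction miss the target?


ρ = 56.69/146.39 = 0.3873
P(Wq > t) = ρ·e^{−(μ−λ)t} = 0.3873·e^{−1.7850}
= 0.3873·0.167792 = 0.064978

Final: 0.064978


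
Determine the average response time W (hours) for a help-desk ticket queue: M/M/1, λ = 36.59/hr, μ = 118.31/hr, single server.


W = 1/(μ−λ) = 1/(118.31 − 36.59) = 1/81.72 = 0.01224 hr

Final: 0.01224 hr


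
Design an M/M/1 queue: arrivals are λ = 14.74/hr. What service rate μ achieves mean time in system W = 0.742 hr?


W = 1/(μ−λ) ⇒ μ − λ = 1/W = 1/0.742 = 1.3477
μ = λ + 1/W = 14.74 + 1.3477 = 16.0877 per hr

Final: 16.0877 /hr


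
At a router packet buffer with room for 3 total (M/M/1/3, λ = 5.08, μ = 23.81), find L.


ρ = 5.08/23.81 = 0.2134
L = ρ[1 − (K+1)ρ^K + Kρ^(K+1)] / [(1−ρ)(1−ρ^(K+1))]
Numerator: 0.2134·(1 − 4·0.009712 + 3·0.002072) = 0.206394
Denominator: (0.7866)·(0.997928) = 0.785014
L = 0.206394/0.785014 = 0.2629

Final: 0.2629


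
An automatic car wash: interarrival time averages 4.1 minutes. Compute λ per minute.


λ = 1/(interarrival time) in consistent units.
1 minute = 1 min, so λ = 1/4.1 = 0.2439 per minute

Final: 0.2439 /min


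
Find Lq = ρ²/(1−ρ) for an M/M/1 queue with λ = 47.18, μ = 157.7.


ρ = 47.18/157.7 = 0.2992
Lq = ρ²/(1−ρ) = 0.08951/0.7008 = 0.1277

Final: 0.1277


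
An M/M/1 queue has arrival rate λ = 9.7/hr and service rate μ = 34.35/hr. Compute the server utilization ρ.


ρ = λ/μ = 9.7/34.35 = 0.2824

Final: 0.2824
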